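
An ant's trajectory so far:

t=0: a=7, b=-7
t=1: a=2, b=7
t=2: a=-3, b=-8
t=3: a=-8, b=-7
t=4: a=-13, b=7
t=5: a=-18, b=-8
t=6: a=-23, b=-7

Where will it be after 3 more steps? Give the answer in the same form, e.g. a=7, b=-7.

The a coordinate changes by -5 each step, so at step 9 it is 7 + 9·(-5) = -38.
The b coordinate repeats the cycle [-7, 7, -8] with period 3; step 9 mod 3 = 0, giving -7.

a=-38, b=-7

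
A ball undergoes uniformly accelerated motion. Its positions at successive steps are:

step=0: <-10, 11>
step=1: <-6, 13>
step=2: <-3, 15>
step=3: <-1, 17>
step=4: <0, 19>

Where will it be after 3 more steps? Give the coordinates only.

<-3, 25>

Successive displacements: <+4, +2>, <+3, +2>, <+2, +2>, <+1, +2> — each changes by <-1, +0>.
step 5: <0, 19> + <+0, +2> → <0, 21>
step 6: <0, 21> + <-1, +2> → <-1, 23>
step 7: <-1, 23> + <-2, +2> → <-3, 25>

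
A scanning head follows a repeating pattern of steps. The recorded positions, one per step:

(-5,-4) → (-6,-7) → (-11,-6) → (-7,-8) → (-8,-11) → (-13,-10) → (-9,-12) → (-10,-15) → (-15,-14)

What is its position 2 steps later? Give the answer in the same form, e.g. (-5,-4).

(-12,-19)

Step-to-step displacements: (-1,-3), (-5,+1), (+4,-2), (-1,-3), (-5,+1), (+4,-2), (-1,-3), (-5,+1) — a repeating cycle of length 3.
step 9: apply (+4,-2) → (-11,-16)
step 10: apply (-1,-3) → (-12,-19)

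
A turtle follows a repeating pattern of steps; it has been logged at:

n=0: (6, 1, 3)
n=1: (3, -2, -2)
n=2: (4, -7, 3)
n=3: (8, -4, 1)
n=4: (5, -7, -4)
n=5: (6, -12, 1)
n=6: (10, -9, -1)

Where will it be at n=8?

(8, -17, -1)

Differencing gives (-3, -3, -5), (+1, -5, +5), (+4, +3, -2), (-3, -3, -5), (+1, -5, +5), (+4, +3, -2). This is the pattern (-3, -3, -5), (+1, -5, +5), (+4, +3, -2) repeated.
step 7: apply (-3, -3, -5) → (7, -12, -6)
step 8: apply (+1, -5, +5) → (8, -17, -1)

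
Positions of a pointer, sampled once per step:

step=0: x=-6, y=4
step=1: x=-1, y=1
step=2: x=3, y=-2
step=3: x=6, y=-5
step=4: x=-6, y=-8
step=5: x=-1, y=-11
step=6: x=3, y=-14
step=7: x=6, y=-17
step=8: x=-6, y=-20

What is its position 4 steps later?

X: cycles through -6, -1, 3, 6 every 4 steps. Step 12 lands at position 0 of the cycle → -6.
Y: linear, -3 per step → -32 at step 12.

x=-6, y=-32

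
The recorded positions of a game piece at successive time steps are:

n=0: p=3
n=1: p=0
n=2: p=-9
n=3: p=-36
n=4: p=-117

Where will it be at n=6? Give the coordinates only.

p=-1089

Consecutive displacements -3, -9, -27, -81 scale by a factor of 3 each step.
step 5: -117 − 243 → p=-360
step 6: -360 − 729 → p=-1089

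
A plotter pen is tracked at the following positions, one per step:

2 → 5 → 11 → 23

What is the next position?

The jumps are +3, +6, +12 — a geometric progression with ratio 2.
step 4: 23 + 24 → 47

47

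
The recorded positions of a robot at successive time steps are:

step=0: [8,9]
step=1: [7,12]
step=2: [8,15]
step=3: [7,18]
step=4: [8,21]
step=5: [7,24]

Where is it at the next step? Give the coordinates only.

[8,27]

The moves between consecutive positions are [-1,+3], [+1,+3], [-1,+3], [+1,+3], [-1,+3]; they repeat the 2-cycle [[-1,+3], [+1,+3]].
step 6: apply [+1,+3] → [8,27]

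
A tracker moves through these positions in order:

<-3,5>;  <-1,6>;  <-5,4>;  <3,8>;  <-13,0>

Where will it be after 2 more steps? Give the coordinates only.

Step-to-step displacements: <+2,+1>, <-4,-2>, <+8,+4>, <-16,-8>; each is -2× the previous.
step 5: <-13,0> + <+32,+16> → <19,16>
step 6: <19,16> + <-64,-32> → <-45,-16>

<-45,-16>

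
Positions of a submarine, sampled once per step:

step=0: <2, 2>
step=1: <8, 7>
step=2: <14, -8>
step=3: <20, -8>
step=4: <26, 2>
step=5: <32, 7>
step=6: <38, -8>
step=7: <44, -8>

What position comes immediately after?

<50, 2>

The first coordinate changes by +6 each step, so at step 8 it is 2 + 8·(6) = 50.
The second coordinate repeats the cycle [2, 7, -8, -8] with period 4; step 8 mod 4 = 0, giving 2.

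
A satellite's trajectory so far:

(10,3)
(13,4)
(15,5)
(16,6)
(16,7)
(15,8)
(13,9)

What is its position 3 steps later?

First differences are (+3,+1), (+2,+1), (+1,+1), (+0,+1), (-1,+1), (-2,+1); their common second difference is (-1,+0) (constant acceleration).
step 7: (13,9) + (-3,+1) → (10,10)
step 8: (10,10) + (-4,+1) → (6,11)
step 9: (6,11) + (-5,+1) → (1,12)

(1,12)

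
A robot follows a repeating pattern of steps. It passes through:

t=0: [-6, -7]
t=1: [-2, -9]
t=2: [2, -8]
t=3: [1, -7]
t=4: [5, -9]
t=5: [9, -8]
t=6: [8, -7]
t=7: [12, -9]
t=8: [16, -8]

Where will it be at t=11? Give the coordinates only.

Differencing gives [+4, -2], [+4, +1], [-1, +1], [+4, -2], [+4, +1], [-1, +1], [+4, -2], [+4, +1]. This is the pattern [+4, -2], [+4, +1], [-1, +1] repeated.
step 9: apply [-1, +1] → [15, -7]
step 10: apply [+4, -2] → [19, -9]
step 11: apply [+4, +1] → [23, -8]

[23, -8]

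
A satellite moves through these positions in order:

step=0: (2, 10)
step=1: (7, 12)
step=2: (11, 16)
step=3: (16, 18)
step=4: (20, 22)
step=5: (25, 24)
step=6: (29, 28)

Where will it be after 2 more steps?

(38, 34)

The moves between consecutive positions are (+5, +2), (+4, +4), (+5, +2), (+4, +4), (+5, +2), (+4, +4); they repeat the 2-cycle [(+5, +2), (+4, +4)].
step 7: apply (+5, +2) → (34, 30)
step 8: apply (+4, +4) → (38, 34)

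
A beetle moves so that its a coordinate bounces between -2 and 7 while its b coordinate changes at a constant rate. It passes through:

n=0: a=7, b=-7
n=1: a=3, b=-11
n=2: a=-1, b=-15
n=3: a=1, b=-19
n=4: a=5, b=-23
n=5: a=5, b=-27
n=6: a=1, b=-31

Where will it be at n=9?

The a coordinate reflects between -2 and 7, moving 4 per step.
  step 7: 1 → -1
  step 8: -1 → 3
  step 9: 3 → 7
The b coordinate changes by -4 each step: at step 9 it is -43.

a=7, b=-43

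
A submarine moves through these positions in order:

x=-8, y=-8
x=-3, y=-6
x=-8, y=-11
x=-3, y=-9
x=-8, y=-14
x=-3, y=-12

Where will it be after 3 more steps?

The moves between consecutive positions are (+5, +2), (-5, -5), (+5, +2), (-5, -5), (+5, +2); they repeat the 2-cycle [(+5, +2), (-5, -5)].
step 6: apply (-5, -5) → x=-8, y=-17
step 7: apply (+5, +2) → x=-3, y=-15
step 8: apply (-5, -5) → x=-8, y=-20

x=-8, y=-20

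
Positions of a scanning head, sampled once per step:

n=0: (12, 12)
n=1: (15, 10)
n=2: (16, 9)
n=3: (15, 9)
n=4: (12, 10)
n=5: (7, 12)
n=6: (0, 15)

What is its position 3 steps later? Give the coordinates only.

(-33, 30)

First differences are (+3, -2), (+1, -1), (-1, +0), (-3, +1), (-5, +2), (-7, +3); their common second difference is (-2, +1) (constant acceleration).
step 7: (0, 15) + (-9, +4) → (-9, 19)
step 8: (-9, 19) + (-11, +5) → (-20, 24)
step 9: (-20, 24) + (-13, +6) → (-33, 30)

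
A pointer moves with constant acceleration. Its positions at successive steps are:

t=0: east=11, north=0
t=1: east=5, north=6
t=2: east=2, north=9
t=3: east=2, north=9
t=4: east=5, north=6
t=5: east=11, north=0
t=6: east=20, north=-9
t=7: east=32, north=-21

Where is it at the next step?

east=47, north=-36

Successive displacements: (-6,+6), (-3,+3), (+0,+0), (+3,-3), (+6,-6), (+9,-9), (+12,-12) — each changes by (+3,-3).
step 8: east=32, north=-21 + (+15,-15) → east=47, north=-36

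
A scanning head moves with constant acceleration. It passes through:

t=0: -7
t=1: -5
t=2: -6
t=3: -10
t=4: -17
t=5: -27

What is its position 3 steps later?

First differences are +2, -1, -4, -7, -10; their common second difference is -3 (constant acceleration).
step 6: -27 − 13 → -40
step 7: -40 − 16 → -56
step 8: -56 − 19 → -75

-75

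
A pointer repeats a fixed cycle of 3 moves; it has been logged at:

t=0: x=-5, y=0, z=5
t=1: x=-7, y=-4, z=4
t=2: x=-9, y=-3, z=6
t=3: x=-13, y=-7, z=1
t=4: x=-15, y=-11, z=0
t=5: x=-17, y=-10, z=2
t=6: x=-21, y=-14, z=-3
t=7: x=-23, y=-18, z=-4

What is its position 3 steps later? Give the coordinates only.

x=-31, y=-25, z=-8

Differencing gives (-2, -4, -1), (-2, +1, +2), (-4, -4, -5), (-2, -4, -1), (-2, +1, +2), (-4, -4, -5), (-2, -4, -1). This is the pattern (-2, -4, -1), (-2, +1, +2), (-4, -4, -5) repeated.
step 8: apply (-2, +1, +2) → x=-25, y=-17, z=-2
step 9: apply (-4, -4, -5) → x=-29, y=-21, z=-7
step 10: apply (-2, -4, -1) → x=-31, y=-25, z=-8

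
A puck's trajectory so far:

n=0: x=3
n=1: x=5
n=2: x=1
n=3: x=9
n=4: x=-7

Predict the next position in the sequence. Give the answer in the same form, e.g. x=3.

Consecutive displacements +2, -4, +8, -16 scale by a factor of -2 each step.
step 5: -7 + 32 → x=25

x=25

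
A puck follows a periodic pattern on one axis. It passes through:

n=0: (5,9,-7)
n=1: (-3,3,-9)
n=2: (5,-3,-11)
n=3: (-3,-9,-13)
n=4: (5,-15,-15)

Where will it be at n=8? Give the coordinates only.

The first coordinate repeats the cycle [5, -3] with period 2; step 8 mod 2 = 0, giving 5.
The second coordinate changes by -6 each step, so at step 8 it is 9 + 8·(-6) = -39.
The third coordinate changes by -2 each step, so at step 8 it is -7 + 8·(-2) = -23.

(5,-39,-23)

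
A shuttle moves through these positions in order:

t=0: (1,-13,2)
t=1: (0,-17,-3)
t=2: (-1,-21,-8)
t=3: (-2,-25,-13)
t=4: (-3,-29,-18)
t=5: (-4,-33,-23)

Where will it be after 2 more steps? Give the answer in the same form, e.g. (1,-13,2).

(-6,-41,-33)

The position changes by (-1,-4,-5) every step.
step 6: (-4,-33,-23) + (-1,-4,-5) → (-5,-37,-28)
step 7: (-5,-37,-28) + (-1,-4,-5) → (-6,-41,-33)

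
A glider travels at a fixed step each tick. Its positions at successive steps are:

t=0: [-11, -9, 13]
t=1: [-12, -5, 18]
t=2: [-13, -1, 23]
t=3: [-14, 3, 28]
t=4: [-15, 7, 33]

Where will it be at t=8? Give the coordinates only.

[-19, 23, 53]

The position changes by [-1, +4, +5] every step.
step 5: [-15, 7, 33] + [-1, +4, +5] → [-16, 11, 38]
step 6: [-16, 11, 38] + [-1, +4, +5] → [-17, 15, 43]
step 7: [-17, 15, 43] + [-1, +4, +5] → [-18, 19, 48]
step 8: [-18, 19, 48] + [-1, +4, +5] → [-19, 23, 53]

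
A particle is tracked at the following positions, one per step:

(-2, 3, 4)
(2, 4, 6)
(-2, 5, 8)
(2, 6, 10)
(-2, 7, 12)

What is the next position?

(2, 8, 14)

The first coordinate repeats the cycle [-2, 2] with period 2; step 5 mod 2 = 1, giving 2.
The second coordinate changes by +1 each step, so at step 5 it is 3 + 5·(1) = 8.
The third coordinate changes by +2 each step, so at step 5 it is 4 + 5·(2) = 14.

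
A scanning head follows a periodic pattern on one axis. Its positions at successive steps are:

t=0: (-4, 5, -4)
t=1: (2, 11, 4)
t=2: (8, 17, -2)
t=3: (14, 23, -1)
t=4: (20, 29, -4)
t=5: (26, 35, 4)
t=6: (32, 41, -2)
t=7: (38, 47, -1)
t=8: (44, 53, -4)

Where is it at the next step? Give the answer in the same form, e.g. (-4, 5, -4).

The first coordinate changes by +6 each step, so at step 9 it is -4 + 9·(6) = 50.
The second coordinate changes by +6 each step, so at step 9 it is 5 + 9·(6) = 59.
The third coordinate repeats the cycle [-4, 4, -2, -1] with period 4; step 9 mod 4 = 1, giving 4.

(50, 59, 4)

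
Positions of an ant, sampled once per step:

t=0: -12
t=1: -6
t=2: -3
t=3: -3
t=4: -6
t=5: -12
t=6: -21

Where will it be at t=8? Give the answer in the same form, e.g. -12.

-48

Taking differences between consecutive positions: +6, +3, +0, -3, -6, -9. These grow by -3 each step.
step 7: -21 − 12 → -33
step 8: -33 − 15 → -48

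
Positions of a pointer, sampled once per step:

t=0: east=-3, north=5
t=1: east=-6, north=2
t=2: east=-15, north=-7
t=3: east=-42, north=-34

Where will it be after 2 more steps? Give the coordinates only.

The jumps are (-3, -3), (-9, -9), (-27, -27) — a geometric progression with ratio 3.
step 4: east=-42, north=-34 + (-81, -81) → east=-123, north=-115
step 5: east=-123, north=-115 + (-243, -243) → east=-366, north=-358

east=-366, north=-358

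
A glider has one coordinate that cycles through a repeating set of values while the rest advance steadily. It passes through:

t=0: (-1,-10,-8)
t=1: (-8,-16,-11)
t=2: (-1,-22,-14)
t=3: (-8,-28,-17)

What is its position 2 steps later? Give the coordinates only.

First: cycles through -1, -8 every 2 steps. Step 5 lands at position 1 of the cycle → -8.
Second: linear, -6 per step → -40 at step 5.
Third: linear, -3 per step → -23 at step 5.

(-8,-40,-23)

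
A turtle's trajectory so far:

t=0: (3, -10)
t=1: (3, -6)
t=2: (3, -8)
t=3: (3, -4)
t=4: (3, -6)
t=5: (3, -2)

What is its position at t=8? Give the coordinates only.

Step-to-step displacements: (+0, +4), (+0, -2), (+0, +4), (+0, -2), (+0, +4) — a repeating cycle of length 2.
step 6: apply (+0, -2) → (3, -4)
step 7: apply (+0, +4) → (3, 0)
step 8: apply (+0, -2) → (3, -2)

(3, -2)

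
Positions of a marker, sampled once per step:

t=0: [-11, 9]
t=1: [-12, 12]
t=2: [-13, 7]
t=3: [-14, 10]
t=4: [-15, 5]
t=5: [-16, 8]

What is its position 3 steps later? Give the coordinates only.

Step-to-step displacements: [-1, +3], [-1, -5], [-1, +3], [-1, -5], [-1, +3] — a repeating cycle of length 2.
step 6: apply [-1, -5] → [-17, 3]
step 7: apply [-1, +3] → [-18, 6]
step 8: apply [-1, -5] → [-19, 1]

[-19, 1]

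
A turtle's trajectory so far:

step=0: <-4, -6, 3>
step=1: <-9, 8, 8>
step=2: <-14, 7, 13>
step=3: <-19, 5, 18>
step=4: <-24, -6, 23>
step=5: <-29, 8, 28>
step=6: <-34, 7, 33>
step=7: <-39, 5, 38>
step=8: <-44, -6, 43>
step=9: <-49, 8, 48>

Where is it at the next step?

<-54, 7, 53>

The first coordinate changes by -5 each step, so at step 10 it is -4 + 10·(-5) = -54.
The second coordinate repeats the cycle [-6, 8, 7, 5] with period 4; step 10 mod 4 = 2, giving 7.
The third coordinate changes by +5 each step, so at step 10 it is 3 + 10·(5) = 53.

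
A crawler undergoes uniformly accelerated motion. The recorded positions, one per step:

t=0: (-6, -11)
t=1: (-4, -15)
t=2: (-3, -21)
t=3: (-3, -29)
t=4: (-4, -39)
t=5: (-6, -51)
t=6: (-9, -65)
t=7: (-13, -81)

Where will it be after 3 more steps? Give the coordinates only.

Successive displacements: (+2, -4), (+1, -6), (+0, -8), (-1, -10), (-2, -12), (-3, -14), (-4, -16) — each changes by (-1, -2).
step 8: (-13, -81) + (-5, -18) → (-18, -99)
step 9: (-18, -99) + (-6, -20) → (-24, -119)
step 10: (-24, -119) + (-7, -22) → (-31, -141)

(-31, -141)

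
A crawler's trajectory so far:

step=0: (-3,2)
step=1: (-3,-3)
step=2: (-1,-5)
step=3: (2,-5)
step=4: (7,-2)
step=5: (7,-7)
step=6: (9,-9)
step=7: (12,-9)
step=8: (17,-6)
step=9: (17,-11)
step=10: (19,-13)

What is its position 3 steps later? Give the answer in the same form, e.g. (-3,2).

(27,-15)

Differencing gives (+0,-5), (+2,-2), (+3,+0), (+5,+3), (+0,-5), (+2,-2), (+3,+0), (+5,+3), (+0,-5), (+2,-2). This is the pattern (+0,-5), (+2,-2), (+3,+0), (+5,+3) repeated.
step 11: apply (+3,+0) → (22,-13)
step 12: apply (+5,+3) → (27,-10)
step 13: apply (+0,-5) → (27,-15)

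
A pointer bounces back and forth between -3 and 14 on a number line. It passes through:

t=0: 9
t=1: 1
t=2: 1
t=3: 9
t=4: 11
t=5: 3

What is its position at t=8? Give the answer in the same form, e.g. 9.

13

The value travels 8 per step and bounces off the walls at -3 and 14.
  step 6: 3 → -1
  step 7: -1 → 7
  step 8: 7 → 13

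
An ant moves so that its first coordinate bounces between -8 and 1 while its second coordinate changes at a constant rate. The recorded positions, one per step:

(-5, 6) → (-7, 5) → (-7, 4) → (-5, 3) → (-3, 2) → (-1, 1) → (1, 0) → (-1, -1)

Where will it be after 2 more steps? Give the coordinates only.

(-5, -3)

The first coordinate travels 2 per step and bounces off the walls at -8 and 1.
  step 8: -1 → -3
  step 9: -3 → -5
The second coordinate changes by -1 each step: at step 9 it is -3.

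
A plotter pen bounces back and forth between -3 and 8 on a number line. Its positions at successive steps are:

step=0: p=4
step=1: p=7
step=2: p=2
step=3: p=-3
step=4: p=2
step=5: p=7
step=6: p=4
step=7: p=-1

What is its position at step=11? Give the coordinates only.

p=1

The value travels 5 per step and bounces off the walls at -3 and 8.
  step 8: -1 → 0
  step 9: 0 → 5
  step 10: 5 → 6
  step 11: 6 → 1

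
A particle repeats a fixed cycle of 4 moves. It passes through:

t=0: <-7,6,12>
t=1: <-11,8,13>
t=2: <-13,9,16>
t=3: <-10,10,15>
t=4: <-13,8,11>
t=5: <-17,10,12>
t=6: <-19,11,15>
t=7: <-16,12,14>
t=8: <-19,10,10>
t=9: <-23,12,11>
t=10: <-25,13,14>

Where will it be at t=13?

<-29,14,10>

Step-to-step displacements: <-4,+2,+1>, <-2,+1,+3>, <+3,+1,-1>, <-3,-2,-4>, <-4,+2,+1>, <-2,+1,+3>, <+3,+1,-1>, <-3,-2,-4>, <-4,+2,+1>, <-2,+1,+3> — a repeating cycle of length 4.
step 11: apply <+3,+1,-1> → <-22,14,13>
step 12: apply <-3,-2,-4> → <-25,12,9>
step 13: apply <-4,+2,+1> → <-29,14,10>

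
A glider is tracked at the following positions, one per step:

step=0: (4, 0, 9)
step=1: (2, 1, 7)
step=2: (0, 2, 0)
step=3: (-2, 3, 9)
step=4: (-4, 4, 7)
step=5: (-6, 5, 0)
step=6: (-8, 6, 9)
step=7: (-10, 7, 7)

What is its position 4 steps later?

(-18, 11, 0)

First: linear, -2 per step → -18 at step 11.
Second: linear, +1 per step → 11 at step 11.
Third: cycles through 9, 7, 0 every 3 steps. Step 11 lands at position 2 of the cycle → 0.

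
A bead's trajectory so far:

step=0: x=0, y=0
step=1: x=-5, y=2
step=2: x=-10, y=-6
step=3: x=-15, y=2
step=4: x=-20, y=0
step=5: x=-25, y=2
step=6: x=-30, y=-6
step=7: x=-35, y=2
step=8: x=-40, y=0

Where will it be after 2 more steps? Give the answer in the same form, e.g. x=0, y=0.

The x coordinate changes by -5 each step, so at step 10 it is 0 + 10·(-5) = -50.
The y coordinate repeats the cycle [0, 2, -6, 2] with period 4; step 10 mod 4 = 2, giving -6.

x=-50, y=-6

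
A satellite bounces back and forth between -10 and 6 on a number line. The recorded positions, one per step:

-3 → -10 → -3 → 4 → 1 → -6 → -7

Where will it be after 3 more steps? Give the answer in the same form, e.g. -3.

The value travels 7 per step and bounces off the walls at -10 and 6.
  step 7: -7 → 0
  step 8: 0 → 5
  step 9: 5 → -2

-2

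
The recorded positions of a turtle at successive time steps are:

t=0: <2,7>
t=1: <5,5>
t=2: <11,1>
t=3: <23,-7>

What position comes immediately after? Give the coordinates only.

Consecutive displacements <+3,-2>, <+6,-4>, <+12,-8> scale by a factor of 2 each step.
step 4: <23,-7> + <+24,-16> → <47,-23>

<47,-23>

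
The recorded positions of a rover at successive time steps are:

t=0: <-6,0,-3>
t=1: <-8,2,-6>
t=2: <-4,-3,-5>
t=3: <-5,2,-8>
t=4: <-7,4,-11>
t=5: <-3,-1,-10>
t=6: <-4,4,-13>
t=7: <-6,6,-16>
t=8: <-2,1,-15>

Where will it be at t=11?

The moves between consecutive positions are <-2,+2,-3>, <+4,-5,+1>, <-1,+5,-3>, <-2,+2,-3>, <+4,-5,+1>, <-1,+5,-3>, <-2,+2,-3>, <+4,-5,+1>; they repeat the 3-cycle [<-2,+2,-3>, <+4,-5,+1>, <-1,+5,-3>].
step 9: apply <-1,+5,-3> → <-3,6,-18>
step 10: apply <-2,+2,-3> → <-5,8,-21>
step 11: apply <+4,-5,+1> → <-1,3,-20>

<-1,3,-20>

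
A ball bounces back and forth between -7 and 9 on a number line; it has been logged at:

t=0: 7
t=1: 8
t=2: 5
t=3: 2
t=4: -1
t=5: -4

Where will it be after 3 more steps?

-1

The value travels 3 per step and bounces off the walls at -7 and 9.
  step 6: -4 → -7
  step 7: -7 → -4
  step 8: -4 → -1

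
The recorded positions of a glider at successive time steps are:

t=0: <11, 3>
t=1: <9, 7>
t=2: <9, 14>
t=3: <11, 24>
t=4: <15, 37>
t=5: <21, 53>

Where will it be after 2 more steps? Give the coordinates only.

First differences are <-2, +4>, <+0, +7>, <+2, +10>, <+4, +13>, <+6, +16>; their common second difference is <+2, +3> (constant acceleration).
step 6: <21, 53> + <+8, +19> → <29, 72>
step 7: <29, 72> + <+10, +22> → <39, 94>

<39, 94>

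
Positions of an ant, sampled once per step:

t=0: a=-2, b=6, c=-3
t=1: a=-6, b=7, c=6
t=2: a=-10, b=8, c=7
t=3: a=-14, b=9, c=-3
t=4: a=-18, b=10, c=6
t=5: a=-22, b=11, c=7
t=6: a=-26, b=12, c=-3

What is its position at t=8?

a=-34, b=14, c=7

The a coordinate changes by -4 each step, so at step 8 it is -2 + 8·(-4) = -34.
The b coordinate changes by +1 each step, so at step 8 it is 6 + 8·(1) = 14.
The c coordinate repeats the cycle [-3, 6, 7] with period 3; step 8 mod 3 = 2, giving 7.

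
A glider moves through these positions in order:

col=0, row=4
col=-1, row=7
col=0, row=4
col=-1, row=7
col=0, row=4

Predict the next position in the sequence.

col=-1, row=7

The jumps are (-1, +3), (+1, -3), (-1, +3), (+1, -3) — a geometric progression with ratio -1.
step 5: col=0, row=4 + (-1, +3) → col=-1, row=7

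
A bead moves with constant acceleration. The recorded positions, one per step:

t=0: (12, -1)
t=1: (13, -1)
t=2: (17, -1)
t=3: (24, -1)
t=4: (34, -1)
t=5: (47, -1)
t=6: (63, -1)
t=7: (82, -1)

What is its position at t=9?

(129, -1)

Taking differences between consecutive positions: (+1, +0), (+4, +0), (+7, +0), (+10, +0), (+13, +0), (+16, +0), (+19, +0). These grow by (+3, +0) each step.
step 8: (82, -1) + (+22, +0) → (104, -1)
step 9: (104, -1) + (+25, +0) → (129, -1)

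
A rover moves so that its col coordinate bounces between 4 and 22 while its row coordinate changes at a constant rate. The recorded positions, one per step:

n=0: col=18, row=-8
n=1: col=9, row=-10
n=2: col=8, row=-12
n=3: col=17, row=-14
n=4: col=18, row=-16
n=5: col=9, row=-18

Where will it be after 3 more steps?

col=18, row=-24

The col coordinate reflects between 4 and 22, moving 9 per step.
  step 6: 9 → 8
  step 7: 8 → 17
  step 8: 17 → 18
The row coordinate changes by -2 each step: at step 8 it is -24.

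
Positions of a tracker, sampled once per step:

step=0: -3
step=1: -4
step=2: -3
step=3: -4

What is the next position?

-3

Consecutive displacements -1, +1, -1 scale by a factor of -1 each step.
step 4: -4 + 1 → -3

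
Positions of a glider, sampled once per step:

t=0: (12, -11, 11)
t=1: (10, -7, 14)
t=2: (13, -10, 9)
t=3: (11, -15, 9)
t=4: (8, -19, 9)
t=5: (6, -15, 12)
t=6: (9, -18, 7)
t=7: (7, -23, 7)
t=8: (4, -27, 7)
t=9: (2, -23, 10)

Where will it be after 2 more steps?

The moves between consecutive positions are (-2, +4, +3), (+3, -3, -5), (-2, -5, +0), (-3, -4, +0), (-2, +4, +3), (+3, -3, -5), (-2, -5, +0), (-3, -4, +0), (-2, +4, +3); they repeat the 4-cycle [(-2, +4, +3), (+3, -3, -5), (-2, -5, +0), (-3, -4, +0)].
step 10: apply (+3, -3, -5) → (5, -26, 5)
step 11: apply (-2, -5, +0) → (3, -31, 5)

(3, -31, 5)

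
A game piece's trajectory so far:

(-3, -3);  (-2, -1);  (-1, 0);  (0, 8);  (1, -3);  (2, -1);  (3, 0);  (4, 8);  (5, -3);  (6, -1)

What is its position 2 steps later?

(8, 8)

The first coordinate changes by +1 each step, so at step 11 it is -3 + 11·(1) = 8.
The second coordinate repeats the cycle [-3, -1, 0, 8] with period 4; step 11 mod 4 = 3, giving 8.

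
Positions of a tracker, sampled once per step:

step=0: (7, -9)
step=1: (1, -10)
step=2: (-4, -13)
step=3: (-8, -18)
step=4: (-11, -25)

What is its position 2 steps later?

(-14, -45)

First differences are (-6, -1), (-5, -3), (-4, -5), (-3, -7); their common second difference is (+1, -2) (constant acceleration).
step 5: (-11, -25) + (-2, -9) → (-13, -34)
step 6: (-13, -34) + (-1, -11) → (-14, -45)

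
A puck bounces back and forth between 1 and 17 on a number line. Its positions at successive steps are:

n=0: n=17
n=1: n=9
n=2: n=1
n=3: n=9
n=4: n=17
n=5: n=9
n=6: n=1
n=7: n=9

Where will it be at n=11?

n=9

The value reflects between 1 and 17, moving 8 per step.
  step 8: 9 → 17
  step 9: 17 → 9
  step 10: 9 → 1
  step 11: 1 → 9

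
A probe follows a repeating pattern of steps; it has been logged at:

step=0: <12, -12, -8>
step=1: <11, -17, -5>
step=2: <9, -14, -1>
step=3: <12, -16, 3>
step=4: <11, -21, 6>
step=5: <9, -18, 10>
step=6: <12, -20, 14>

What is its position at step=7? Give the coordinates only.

Step-to-step displacements: <-1, -5, +3>, <-2, +3, +4>, <+3, -2, +4>, <-1, -5, +3>, <-2, +3, +4>, <+3, -2, +4> — a repeating cycle of length 3.
step 7: apply <-1, -5, +3> → <11, -25, 17>

<11, -25, 17>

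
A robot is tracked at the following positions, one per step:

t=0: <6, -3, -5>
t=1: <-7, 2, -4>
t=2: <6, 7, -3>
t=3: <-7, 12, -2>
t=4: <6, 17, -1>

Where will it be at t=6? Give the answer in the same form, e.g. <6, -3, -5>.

<6, 27, 1>

The first coordinate repeats the cycle [6, -7] with period 2; step 6 mod 2 = 0, giving 6.
The second coordinate changes by +5 each step, so at step 6 it is -3 + 6·(5) = 27.
The third coordinate changes by +1 each step, so at step 6 it is -5 + 6·(1) = 1.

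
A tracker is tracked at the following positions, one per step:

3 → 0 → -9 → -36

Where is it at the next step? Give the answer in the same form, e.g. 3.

-117

Step-to-step displacements: -3, -9, -27; each is 3× the previous.
step 4: -36 − 81 → -117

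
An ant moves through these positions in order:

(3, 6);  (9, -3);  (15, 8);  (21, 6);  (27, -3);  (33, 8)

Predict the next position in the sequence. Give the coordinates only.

First: linear, +6 per step → 39 at step 6.
Second: cycles through 6, -3, 8 every 3 steps. Step 6 lands at position 0 of the cycle → 6.

(39, 6)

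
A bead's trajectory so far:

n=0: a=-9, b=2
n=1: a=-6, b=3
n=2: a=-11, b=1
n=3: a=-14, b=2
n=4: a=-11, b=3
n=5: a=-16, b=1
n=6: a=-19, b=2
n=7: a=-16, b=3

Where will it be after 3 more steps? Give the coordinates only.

a=-21, b=3

Differencing gives (+3, +1), (-5, -2), (-3, +1), (+3, +1), (-5, -2), (-3, +1), (+3, +1). This is the pattern (+3, +1), (-5, -2), (-3, +1) repeated.
step 8: apply (-5, -2) → a=-21, b=1
step 9: apply (-3, +1) → a=-24, b=2
step 10: apply (+3, +1) → a=-21, b=3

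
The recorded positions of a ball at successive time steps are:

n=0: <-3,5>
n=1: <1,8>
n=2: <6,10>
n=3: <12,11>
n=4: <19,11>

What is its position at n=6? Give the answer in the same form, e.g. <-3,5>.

Taking differences between consecutive positions: <+4,+3>, <+5,+2>, <+6,+1>, <+7,+0>. These grow by <+1,-1> each step.
step 5: <19,11> + <+8,-1> → <27,10>
step 6: <27,10> + <+9,-2> → <36,8>

<36,8>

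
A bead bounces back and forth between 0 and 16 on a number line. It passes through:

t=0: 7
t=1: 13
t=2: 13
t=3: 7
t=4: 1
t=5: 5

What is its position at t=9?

3

The value travels 6 per step and bounces off the walls at 0 and 16.
  step 6: 5 → 11
  step 7: 11 → 15
  step 8: 15 → 9
  step 9: 9 → 3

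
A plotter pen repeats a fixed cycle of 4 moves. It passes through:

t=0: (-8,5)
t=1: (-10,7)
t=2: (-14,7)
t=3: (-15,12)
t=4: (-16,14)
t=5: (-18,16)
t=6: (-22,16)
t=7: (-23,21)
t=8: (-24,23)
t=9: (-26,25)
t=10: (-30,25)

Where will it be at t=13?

The moves between consecutive positions are (-2,+2), (-4,+0), (-1,+5), (-1,+2), (-2,+2), (-4,+0), (-1,+5), (-1,+2), (-2,+2), (-4,+0); they repeat the 4-cycle [(-2,+2), (-4,+0), (-1,+5), (-1,+2)].
step 11: apply (-1,+5) → (-31,30)
step 12: apply (-1,+2) → (-32,32)
step 13: apply (-2,+2) → (-34,34)

(-34,34)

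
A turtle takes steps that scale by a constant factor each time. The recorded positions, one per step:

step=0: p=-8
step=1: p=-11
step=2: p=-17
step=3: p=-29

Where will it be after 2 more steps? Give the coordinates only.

p=-101

Step-to-step displacements: -3, -6, -12; each is 2× the previous.
step 4: -29 − 24 → p=-53
step 5: -53 − 48 → p=-101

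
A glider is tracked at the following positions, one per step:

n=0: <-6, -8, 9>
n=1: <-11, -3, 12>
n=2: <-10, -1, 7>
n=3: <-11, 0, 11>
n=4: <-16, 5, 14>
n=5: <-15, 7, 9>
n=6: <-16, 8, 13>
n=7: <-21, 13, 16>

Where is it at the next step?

<-20, 15, 11>

The moves between consecutive positions are <-5, +5, +3>, <+1, +2, -5>, <-1, +1, +4>, <-5, +5, +3>, <+1, +2, -5>, <-1, +1, +4>, <-5, +5, +3>; they repeat the 3-cycle [<-5, +5, +3>, <+1, +2, -5>, <-1, +1, +4>].
step 8: apply <+1, +2, -5> → <-20, 15, 11>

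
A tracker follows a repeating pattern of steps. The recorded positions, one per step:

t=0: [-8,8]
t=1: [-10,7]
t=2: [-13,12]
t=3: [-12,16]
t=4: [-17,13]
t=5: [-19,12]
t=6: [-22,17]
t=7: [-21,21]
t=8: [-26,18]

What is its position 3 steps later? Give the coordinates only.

The moves between consecutive positions are [-2,-1], [-3,+5], [+1,+4], [-5,-3], [-2,-1], [-3,+5], [+1,+4], [-5,-3]; they repeat the 4-cycle [[-2,-1], [-3,+5], [+1,+4], [-5,-3]].
step 9: apply [-2,-1] → [-28,17]
step 10: apply [-3,+5] → [-31,22]
step 11: apply [+1,+4] → [-30,26]

[-30,26]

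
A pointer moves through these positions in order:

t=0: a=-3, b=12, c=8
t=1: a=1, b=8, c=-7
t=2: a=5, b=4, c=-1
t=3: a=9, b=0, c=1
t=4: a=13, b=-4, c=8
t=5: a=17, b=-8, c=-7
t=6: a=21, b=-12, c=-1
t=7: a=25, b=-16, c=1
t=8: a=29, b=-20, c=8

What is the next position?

The a coordinate changes by +4 each step, so at step 9 it is -3 + 9·(4) = 33.
The b coordinate changes by -4 each step, so at step 9 it is 12 + 9·(-4) = -24.
The c coordinate repeats the cycle [8, -7, -1, 1] with period 4; step 9 mod 4 = 1, giving -7.

a=33, b=-24, c=-7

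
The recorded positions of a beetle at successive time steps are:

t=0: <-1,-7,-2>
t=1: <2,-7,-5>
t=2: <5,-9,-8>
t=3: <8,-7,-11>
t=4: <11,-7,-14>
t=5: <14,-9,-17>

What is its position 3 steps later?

The first coordinate changes by +3 each step, so at step 8 it is -1 + 8·(3) = 23.
The second coordinate repeats the cycle [-7, -7, -9] with period 3; step 8 mod 3 = 2, giving -9.
The third coordinate changes by -3 each step, so at step 8 it is -2 + 8·(-3) = -26.

<23,-9,-26>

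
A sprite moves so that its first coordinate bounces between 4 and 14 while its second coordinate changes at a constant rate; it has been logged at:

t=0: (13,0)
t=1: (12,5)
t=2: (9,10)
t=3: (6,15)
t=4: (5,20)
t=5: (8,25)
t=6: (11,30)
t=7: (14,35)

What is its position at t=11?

(6,55)

The first coordinate reflects between 4 and 14, moving 3 per step.
  step 8: 14 → 11
  step 9: 11 → 8
  step 10: 8 → 5
  step 11: 5 → 6
The second coordinate changes by +5 each step: at step 11 it is 55.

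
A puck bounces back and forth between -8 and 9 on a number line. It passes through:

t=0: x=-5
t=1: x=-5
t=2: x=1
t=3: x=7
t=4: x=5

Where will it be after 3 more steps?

x=-3

The value travels 6 per step and bounces off the walls at -8 and 9.
  step 5: 5 → -1
  step 6: -1 → -7
  step 7: -7 → -3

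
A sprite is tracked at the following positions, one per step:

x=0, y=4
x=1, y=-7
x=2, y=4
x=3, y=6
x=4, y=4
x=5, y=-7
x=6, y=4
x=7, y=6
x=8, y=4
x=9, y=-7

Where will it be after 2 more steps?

x=11, y=6

The x coordinate changes by +1 each step, so at step 11 it is 0 + 11·(1) = 11.
The y coordinate repeats the cycle [4, -7, 4, 6] with period 4; step 11 mod 4 = 3, giving 6.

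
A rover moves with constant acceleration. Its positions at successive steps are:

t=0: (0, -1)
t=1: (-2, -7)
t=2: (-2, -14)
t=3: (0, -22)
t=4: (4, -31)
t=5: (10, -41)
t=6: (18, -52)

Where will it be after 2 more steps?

(40, -77)

First differences are (-2, -6), (+0, -7), (+2, -8), (+4, -9), (+6, -10), (+8, -11); their common second difference is (+2, -1) (constant acceleration).
step 7: (18, -52) + (+10, -12) → (28, -64)
step 8: (28, -64) + (+12, -13) → (40, -77)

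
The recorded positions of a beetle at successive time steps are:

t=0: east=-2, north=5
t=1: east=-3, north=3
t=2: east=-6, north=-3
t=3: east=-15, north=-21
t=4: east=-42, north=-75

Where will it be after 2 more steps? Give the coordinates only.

Step-to-step displacements: (-1, -2), (-3, -6), (-9, -18), (-27, -54); each is 3× the previous.
step 5: east=-42, north=-75 + (-81, -162) → east=-123, north=-237
step 6: east=-123, north=-237 + (-243, -486) → east=-366, north=-723

east=-366, north=-723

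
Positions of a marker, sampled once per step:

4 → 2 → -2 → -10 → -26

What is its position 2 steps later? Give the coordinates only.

Consecutive displacements -2, -4, -8, -16 scale by a factor of 2 each step.
step 5: -26 − 32 → -58
step 6: -58 − 64 → -122

-122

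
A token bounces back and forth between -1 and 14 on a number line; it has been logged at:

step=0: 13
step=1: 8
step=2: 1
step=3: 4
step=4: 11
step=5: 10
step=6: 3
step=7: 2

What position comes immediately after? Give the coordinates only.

The value travels 7 per step and bounces off the walls at -1 and 14.
  step 8: 2 → 9

9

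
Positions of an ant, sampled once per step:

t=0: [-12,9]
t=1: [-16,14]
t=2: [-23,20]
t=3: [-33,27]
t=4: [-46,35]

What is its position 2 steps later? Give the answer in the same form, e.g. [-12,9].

[-81,54]

Successive displacements: [-4,+5], [-7,+6], [-10,+7], [-13,+8] — each changes by [-3,+1].
step 5: [-46,35] + [-16,+9] → [-62,44]
step 6: [-62,44] + [-19,+10] → [-81,54]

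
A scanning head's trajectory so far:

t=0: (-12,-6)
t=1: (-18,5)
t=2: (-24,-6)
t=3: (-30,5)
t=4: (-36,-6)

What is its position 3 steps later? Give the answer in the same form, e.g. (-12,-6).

The first coordinate changes by -6 each step, so at step 7 it is -12 + 7·(-6) = -54.
The second coordinate repeats the cycle [-6, 5] with period 2; step 7 mod 2 = 1, giving 5.

(-54,5)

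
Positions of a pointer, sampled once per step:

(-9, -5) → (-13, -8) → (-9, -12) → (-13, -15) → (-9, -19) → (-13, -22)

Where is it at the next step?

Step-to-step displacements: (-4, -3), (+4, -4), (-4, -3), (+4, -4), (-4, -3) — a repeating cycle of length 2.
step 6: apply (+4, -4) → (-9, -26)

(-9, -26)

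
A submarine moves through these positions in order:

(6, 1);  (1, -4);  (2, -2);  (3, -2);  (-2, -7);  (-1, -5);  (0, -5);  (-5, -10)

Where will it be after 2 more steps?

Differencing gives (-5, -5), (+1, +2), (+1, +0), (-5, -5), (+1, +2), (+1, +0), (-5, -5). This is the pattern (-5, -5), (+1, +2), (+1, +0) repeated.
step 8: apply (+1, +2) → (-4, -8)
step 9: apply (+1, +0) → (-3, -8)

(-3, -8)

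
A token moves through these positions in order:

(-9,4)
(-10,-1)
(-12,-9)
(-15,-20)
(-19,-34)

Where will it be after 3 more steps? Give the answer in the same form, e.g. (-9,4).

(-37,-94)

Taking differences between consecutive positions: (-1,-5), (-2,-8), (-3,-11), (-4,-14). These grow by (-1,-3) each step.
step 5: (-19,-34) + (-5,-17) → (-24,-51)
step 6: (-24,-51) + (-6,-20) → (-30,-71)
step 7: (-30,-71) + (-7,-23) → (-37,-94)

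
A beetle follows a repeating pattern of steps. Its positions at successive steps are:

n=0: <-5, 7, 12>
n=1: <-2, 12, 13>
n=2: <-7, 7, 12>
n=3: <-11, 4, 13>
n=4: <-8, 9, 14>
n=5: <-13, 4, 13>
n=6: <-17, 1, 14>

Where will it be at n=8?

<-19, 1, 14>

Differencing gives <+3, +5, +1>, <-5, -5, -1>, <-4, -3, +1>, <+3, +5, +1>, <-5, -5, -1>, <-4, -3, +1>. This is the pattern <+3, +5, +1>, <-5, -5, -1>, <-4, -3, +1> repeated.
step 7: apply <+3, +5, +1> → <-14, 6, 15>
step 8: apply <-5, -5, -1> → <-19, 1, 14>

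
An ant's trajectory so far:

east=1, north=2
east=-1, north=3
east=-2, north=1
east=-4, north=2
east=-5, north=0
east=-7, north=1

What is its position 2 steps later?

Step-to-step displacements: (-2, +1), (-1, -2), (-2, +1), (-1, -2), (-2, +1) — a repeating cycle of length 2.
step 6: apply (-1, -2) → east=-8, north=-1
step 7: apply (-2, +1) → east=-10, north=0

east=-10, north=0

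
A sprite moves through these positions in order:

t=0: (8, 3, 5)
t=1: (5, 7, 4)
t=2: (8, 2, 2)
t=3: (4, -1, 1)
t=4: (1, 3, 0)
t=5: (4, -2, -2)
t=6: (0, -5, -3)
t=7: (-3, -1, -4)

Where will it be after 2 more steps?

Differencing gives (-3, +4, -1), (+3, -5, -2), (-4, -3, -1), (-3, +4, -1), (+3, -5, -2), (-4, -3, -1), (-3, +4, -1). This is the pattern (-3, +4, -1), (+3, -5, -2), (-4, -3, -1) repeated.
step 8: apply (+3, -5, -2) → (0, -6, -6)
step 9: apply (-4, -3, -1) → (-4, -9, -7)

(-4, -9, -7)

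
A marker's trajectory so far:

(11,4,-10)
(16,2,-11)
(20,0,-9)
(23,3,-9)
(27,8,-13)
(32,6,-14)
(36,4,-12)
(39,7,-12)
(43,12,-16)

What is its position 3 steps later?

Step-to-step displacements: (+5,-2,-1), (+4,-2,+2), (+3,+3,+0), (+4,+5,-4), (+5,-2,-1), (+4,-2,+2), (+3,+3,+0), (+4,+5,-4) — a repeating cycle of length 4.
step 9: apply (+5,-2,-1) → (48,10,-17)
step 10: apply (+4,-2,+2) → (52,8,-15)
step 11: apply (+3,+3,+0) → (55,11,-15)

(55,11,-15)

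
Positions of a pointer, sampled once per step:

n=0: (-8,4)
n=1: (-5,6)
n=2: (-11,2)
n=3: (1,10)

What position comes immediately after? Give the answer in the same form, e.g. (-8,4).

(-23,-6)

Consecutive displacements (+3,+2), (-6,-4), (+12,+8) scale by a factor of -2 each step.
step 4: (1,10) + (-24,-16) → (-23,-6)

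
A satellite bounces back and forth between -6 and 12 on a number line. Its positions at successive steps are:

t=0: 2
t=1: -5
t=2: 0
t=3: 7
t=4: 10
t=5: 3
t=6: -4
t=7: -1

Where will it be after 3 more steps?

The value reflects between -6 and 12, moving 7 per step.
  step 8: -1 → 6
  step 9: 6 → 11
  step 10: 11 → 4

4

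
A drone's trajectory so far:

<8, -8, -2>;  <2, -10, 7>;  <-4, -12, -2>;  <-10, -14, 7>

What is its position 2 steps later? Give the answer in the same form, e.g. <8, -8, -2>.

<-22, -18, 7>

First: linear, -6 per step → -22 at step 5.
Second: linear, -2 per step → -18 at step 5.
Third: cycles through -2, 7 every 2 steps. Step 5 lands at position 1 of the cycle → 7.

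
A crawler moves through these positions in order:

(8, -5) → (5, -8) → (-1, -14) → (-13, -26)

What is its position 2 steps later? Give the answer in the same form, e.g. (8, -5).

(-85, -98)

Consecutive displacements (-3, -3), (-6, -6), (-12, -12) scale by a factor of 2 each step.
step 4: (-13, -26) + (-24, -24) → (-37, -50)
step 5: (-37, -50) + (-48, -48) → (-85, -98)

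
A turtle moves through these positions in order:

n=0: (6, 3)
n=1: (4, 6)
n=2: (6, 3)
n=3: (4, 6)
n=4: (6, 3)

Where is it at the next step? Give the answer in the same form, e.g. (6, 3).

The jumps are (-2, +3), (+2, -3), (-2, +3), (+2, -3) — a geometric progression with ratio -1.
step 5: (6, 3) + (-2, +3) → (4, 6)

(4, 6)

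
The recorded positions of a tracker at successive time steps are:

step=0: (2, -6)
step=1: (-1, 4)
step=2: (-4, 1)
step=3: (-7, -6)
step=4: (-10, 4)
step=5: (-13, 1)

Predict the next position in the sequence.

(-16, -6)

First: linear, -3 per step → -16 at step 6.
Second: cycles through -6, 4, 1 every 3 steps. Step 6 lands at position 0 of the cycle → -6.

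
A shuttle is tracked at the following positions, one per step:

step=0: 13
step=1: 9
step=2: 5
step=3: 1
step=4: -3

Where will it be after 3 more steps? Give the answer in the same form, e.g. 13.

-15

Each step adds -4 to the position.
step 5: -3 − 4 → -7
step 6: -7 − 4 → -11
step 7: -11 − 4 → -15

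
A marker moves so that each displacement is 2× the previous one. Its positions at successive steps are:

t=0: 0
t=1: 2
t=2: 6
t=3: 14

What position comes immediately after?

Consecutive displacements +2, +4, +8 scale by a factor of 2 each step.
step 4: 14 + 16 → 30

30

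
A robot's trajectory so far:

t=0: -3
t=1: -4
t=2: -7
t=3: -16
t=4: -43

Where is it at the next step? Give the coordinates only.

Consecutive displacements -1, -3, -9, -27 scale by a factor of 3 each step.
step 5: -43 − 81 → -124

-124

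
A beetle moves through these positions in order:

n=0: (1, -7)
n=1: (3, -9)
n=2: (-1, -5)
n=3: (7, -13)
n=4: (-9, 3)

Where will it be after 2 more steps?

Step-to-step displacements: (+2, -2), (-4, +4), (+8, -8), (-16, +16); each is -2× the previous.
step 5: (-9, 3) + (+32, -32) → (23, -29)
step 6: (23, -29) + (-64, +64) → (-41, 35)

(-41, 35)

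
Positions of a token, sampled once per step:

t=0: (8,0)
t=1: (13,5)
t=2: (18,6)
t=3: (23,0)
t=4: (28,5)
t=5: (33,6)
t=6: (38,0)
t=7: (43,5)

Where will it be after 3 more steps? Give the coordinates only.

(58,5)

The first coordinate changes by +5 each step, so at step 10 it is 8 + 10·(5) = 58.
The second coordinate repeats the cycle [0, 5, 6] with period 3; step 10 mod 3 = 1, giving 5.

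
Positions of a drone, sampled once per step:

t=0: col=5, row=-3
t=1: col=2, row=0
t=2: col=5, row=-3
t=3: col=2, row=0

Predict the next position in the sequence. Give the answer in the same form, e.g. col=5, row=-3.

col=5, row=-3

The jumps are (-3, +3), (+3, -3), (-3, +3) — a geometric progression with ratio -1.
step 4: col=2, row=0 + (+3, -3) → col=5, row=-3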